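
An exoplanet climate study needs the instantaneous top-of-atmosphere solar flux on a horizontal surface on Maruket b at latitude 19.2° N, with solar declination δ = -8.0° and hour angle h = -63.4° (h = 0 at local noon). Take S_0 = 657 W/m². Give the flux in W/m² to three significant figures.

245 W/m²

cos θ_z = sin ϕ sin δ + cos ϕ cos δ cos h = -0.045769 + 0.418738 = 0.372969.
Flux = S_0 · cos θ_z = 657 × 0.372969 = 245.0 W/m².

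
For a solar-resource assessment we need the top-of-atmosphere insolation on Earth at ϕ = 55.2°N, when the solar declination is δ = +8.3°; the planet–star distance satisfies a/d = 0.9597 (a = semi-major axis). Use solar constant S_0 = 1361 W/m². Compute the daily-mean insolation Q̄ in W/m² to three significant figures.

Q̄ ≈ 305 W/m²

cos h₀ = −tan(+55.2°) tan(+8.300°) = -0.2099, h₀ = 1.7823 rad.
Bracket: h₀ sin ϕ sin δ + cos ϕ cos δ sin h₀ = 1.7823×0.82115×0.14436 + 0.57071×0.98953×0.97772 = 0.211276 + 0.552152 = 0.763428.
Inverse-square distance factor (a/d)² = 0.9597² = 0.921024.
Q̄ = (S_0/π) × 0.921024 × [bracket] = (1361/π) × 0.921024 × 0.763428 = 304.6 W/m².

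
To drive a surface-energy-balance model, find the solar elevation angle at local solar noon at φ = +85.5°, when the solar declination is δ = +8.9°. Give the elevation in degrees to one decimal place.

At local noon the hour angle is zero, so the zenith angle equals |φ − δ| = |+85.5° − (+8.900°)| = 76.600°.
Elevation = 90° − 76.600° = 13.4°.

13.4°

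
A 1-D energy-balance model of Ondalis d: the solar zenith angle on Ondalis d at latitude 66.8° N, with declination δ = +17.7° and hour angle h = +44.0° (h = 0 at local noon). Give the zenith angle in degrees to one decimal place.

cos θ_z = sin ϕ sin δ + cos ϕ cos δ cos h = 0.279448 + 0.269963 = 0.549411.
θ_z = arccos(0.549411) = 56.7°.

θ_z = 56.7°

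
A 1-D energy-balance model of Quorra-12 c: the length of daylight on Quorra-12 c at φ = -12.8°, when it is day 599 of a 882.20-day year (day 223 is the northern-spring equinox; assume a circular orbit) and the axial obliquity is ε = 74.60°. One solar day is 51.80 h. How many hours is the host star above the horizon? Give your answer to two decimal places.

Solar longitude: λ_s = 360° × (599 − 223)/882.20 = 153.435°.
sin δ = sin 74.60° × sin 153.435° = 0.43116, so δ = +25.541°.
cos H₀ = −tan φ · tan δ = −tan(-12.8°) × tan(+25.541°) = 0.1086, so H₀ = 1.4620 rad = 83.77°.
Daylight = 2H₀/(2π) × 51.80 h = (1.4620/π) × 51.80 = 24.11 h.

24.11 h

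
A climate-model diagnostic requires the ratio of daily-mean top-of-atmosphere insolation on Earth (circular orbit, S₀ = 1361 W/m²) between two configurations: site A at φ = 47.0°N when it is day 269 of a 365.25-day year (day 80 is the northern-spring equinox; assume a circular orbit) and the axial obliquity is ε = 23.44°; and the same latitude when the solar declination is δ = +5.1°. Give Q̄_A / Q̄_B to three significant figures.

— Configuration A (φ=+47.0°):
Solar longitude: λ_s = 360° × (269 − 80)/365.25 = 186.283°.
sin δ = sin 23.44° × sin 186.283° = -0.04354, so δ = -2.495°.
cos H₀ = −tan(+47.0°) tan(-2.495°) = 0.0467, H₀ = 1.5240 rad.
Bracket: H₀ sin φ sin δ + cos φ cos δ sin H₀ = 1.5240×0.73135×-0.04354 + 0.68200×0.99905×0.99891 = -0.048529 + 0.680609 = 0.632080.
Q̄ = (S₀/π) × [bracket] = (1361/π) × 0.632080 = 273.83 W/m².
— Configuration B (φ=+47.0°):
cos H₀ = −tan(+47.0°) tan(+5.100°) = -0.0957, H₀ = 1.6666 rad.
Bracket: H₀ sin φ sin δ + cos φ cos δ sin H₀ = 1.6666×0.73135×0.08889 + 0.68200×0.99604×0.99541 = 0.108345 + 0.676181 = 0.784526.
Q̄ = (S₀/π) × [bracket] = (1361/π) × 0.784526 = 339.87 W/m².
Ratio Q̄_A / Q̄_B = 273.83 / 339.87 = 0.8057.

Q̄_A / Q̄_B ≈ 0.806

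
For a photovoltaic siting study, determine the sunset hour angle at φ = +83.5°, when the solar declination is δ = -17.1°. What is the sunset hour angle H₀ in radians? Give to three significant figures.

H₀ = 0.00 rad

cos H₀ = −tan φ · tan δ = 2.7001 ≥ 1, so the Sun never rises (polar night) and H₀ = 0.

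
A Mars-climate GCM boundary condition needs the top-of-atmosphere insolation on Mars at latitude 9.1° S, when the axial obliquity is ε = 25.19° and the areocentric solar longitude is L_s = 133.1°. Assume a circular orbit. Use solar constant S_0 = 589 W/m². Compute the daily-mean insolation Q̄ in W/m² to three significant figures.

Q̄ ≈ 162 W/m²

sin δ = sin 25.19° × sin 133.1° = 0.31077, so δ = +18.106°.
cos h₀ = −tan(-9.1°) tan(+18.106°) = 0.0524, h₀ = 1.5184 rad.
Bracket: h₀ sin ϕ sin δ + cos ϕ cos δ sin h₀ = 1.5184×-0.15816×0.31077 + 0.98741×0.95048×0.99863 = -0.074631 + 0.937228 = 0.862597.
Q̄ = (S_0/π) × [bracket] = (589/π) × 0.862597 = 161.7 W/m².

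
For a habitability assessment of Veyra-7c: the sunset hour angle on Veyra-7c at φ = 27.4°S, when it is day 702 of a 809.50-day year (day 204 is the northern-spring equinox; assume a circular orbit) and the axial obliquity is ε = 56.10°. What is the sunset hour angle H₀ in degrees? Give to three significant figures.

H₀ = 110°

Solar longitude: λ_s = 360° × (702 − 204)/809.50 = 221.470°.
sin δ = sin 56.10° × sin 221.470° = -0.54966, so δ = -33.344°.
cos H₀ = −tan φ · tan δ = −tan(-27.4°) × tan(-33.344°) = -0.3411, so H₀ = 1.9188 rad = 109.94°.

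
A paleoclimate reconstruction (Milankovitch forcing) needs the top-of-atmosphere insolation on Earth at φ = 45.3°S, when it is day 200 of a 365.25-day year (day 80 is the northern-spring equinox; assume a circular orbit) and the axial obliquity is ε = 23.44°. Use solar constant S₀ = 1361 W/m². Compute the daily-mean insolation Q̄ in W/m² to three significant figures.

Solar longitude: λ_s = 360° × (200 − 80)/365.25 = 118.275°.
sin δ = sin 23.44° × sin 118.275° = 0.35033, so δ = +20.507°.
cos H₀ = −tan(-45.3°) tan(+20.507°) = 0.3780, H₀ = 1.1832 rad.
Bracket: H₀ sin φ sin δ + cos φ cos δ sin H₀ = 1.1832×-0.71080×0.35033 + 0.70339×0.93663×0.92582 = -0.294634 + 0.609945 = 0.315311.
Q̄ = (S₀/π) × [bracket] = (1361/π) × 0.315311 = 136.6 W/m².

Q̄ ≈ 137 W/m²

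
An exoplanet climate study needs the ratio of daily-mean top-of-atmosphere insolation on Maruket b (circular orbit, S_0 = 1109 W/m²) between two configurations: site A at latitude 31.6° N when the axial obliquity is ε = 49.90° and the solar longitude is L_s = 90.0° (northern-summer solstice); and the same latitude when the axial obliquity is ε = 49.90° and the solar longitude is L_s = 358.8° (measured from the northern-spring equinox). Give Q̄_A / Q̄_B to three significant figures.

Q̄_A / Q̄_B ≈ 1.59

— Configuration A (ϕ=+31.6°):
Solar declination: sin δ = sin ε · sin L_s = sin 49.90° × sin 90.0° = 0.76492, so δ = +49.900°.
cos h₀ = −tan(+31.6°) tan(+49.900°) = -0.7306, h₀ = 2.3900 rad.
Bracket: h₀ sin ϕ sin δ + cos ϕ cos δ sin h₀ = 2.3900×0.52399×0.76492 + 0.85173×0.64412×0.68283 = 0.957937 + 0.374612 = 1.332549.
Q̄ = (S_0/π) × [bracket] = (1109/π) × 1.332549 = 470.40 W/m².
— Configuration B (ϕ=+31.6°):
Solar declination: sin δ = sin ε · sin L_s = sin 49.90° × sin 358.8° = -0.01602, so δ = -0.918°.
cos h₀ = −tan(+31.6°) tan(-0.918°) = 0.0099, h₀ = 1.5609 rad.
Bracket: h₀ sin ϕ sin δ + cos ϕ cos δ sin h₀ = 1.5609×0.52399×-0.01602 + 0.85173×0.99987×0.99995 = -0.013103 + 0.851577 = 0.838474.
Q̄ = (S_0/π) × [bracket] = (1109/π) × 0.838474 = 295.99 W/m².
Ratio Q̄_A / Q̄_B = 470.40 / 295.99 = 1.589.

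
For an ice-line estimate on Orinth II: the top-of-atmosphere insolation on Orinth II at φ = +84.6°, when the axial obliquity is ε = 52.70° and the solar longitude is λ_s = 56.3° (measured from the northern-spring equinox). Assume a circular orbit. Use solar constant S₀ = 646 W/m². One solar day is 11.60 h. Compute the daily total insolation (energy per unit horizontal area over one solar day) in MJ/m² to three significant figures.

17.8 MJ/m²

Solar declination: sin δ = sin ε · sin λ_s = sin 52.70° × sin 56.3° = 0.66180, so δ = +41.437°.
cos H₀ = −tan(+84.6°) tan(+41.437°) = -9.3387 ≤ −1 ⇒ polar day, H₀ = π.
Bracket: H₀ sin φ sin δ + cos φ cos δ sin H₀ = 3.1416×0.99556×0.66180 + 0.09411×0.74968×0.00000 = 2.069880 + 0.000000 = 2.069880.
Q̄ = (S₀/π) × [bracket] = (646/π) × 2.069880 = 425.63 W/m².
Daily total = Q̄ × 11.60 h × 3600 s/h = 425.63 × 11.60 × 3600 / 10⁶ = 17.77 MJ/m².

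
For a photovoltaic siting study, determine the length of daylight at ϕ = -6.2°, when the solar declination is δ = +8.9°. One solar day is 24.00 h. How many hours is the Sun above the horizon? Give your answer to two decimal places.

11.87 h

cos h₀ = −tan ϕ · tan δ = −tan(-6.2°) × tan(+8.900°) = 0.0170, so h₀ = 1.5538 rad = 89.03°.
Daylight = 2h₀/(2π) × 24.00 h = (1.5538/π) × 24.00 = 11.87 h.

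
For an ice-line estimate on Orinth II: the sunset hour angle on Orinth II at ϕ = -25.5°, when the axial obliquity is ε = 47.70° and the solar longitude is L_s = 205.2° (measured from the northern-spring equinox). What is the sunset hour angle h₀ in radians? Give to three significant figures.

h₀ = 1.73 rad

Solar declination: sin δ = sin ε · sin L_s = sin 47.70° × sin 205.2° = -0.31492, so δ = -18.356°.
cos h₀ = −tan ϕ · tan δ = −tan(-25.5°) × tan(-18.356°) = -0.1583, so h₀ = 1.7297 rad = 99.11°.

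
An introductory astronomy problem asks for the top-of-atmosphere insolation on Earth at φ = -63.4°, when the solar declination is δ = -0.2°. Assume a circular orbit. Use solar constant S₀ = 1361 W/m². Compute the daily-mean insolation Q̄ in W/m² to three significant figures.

Q̄ ≈ 196 W/m²

cos H₀ = −tan(-63.4°) tan(-0.200°) = -0.0070, H₀ = 1.5778 rad.
Bracket: H₀ sin φ sin δ + cos φ cos δ sin H₀ = 1.5778×-0.89415×-0.00349 + 0.44776×0.99999×0.99998 = 0.004924 + 0.447747 = 0.452671.
Q̄ = (S₀/π) × [bracket] = (1361/π) × 0.452671 = 196.1 W/m².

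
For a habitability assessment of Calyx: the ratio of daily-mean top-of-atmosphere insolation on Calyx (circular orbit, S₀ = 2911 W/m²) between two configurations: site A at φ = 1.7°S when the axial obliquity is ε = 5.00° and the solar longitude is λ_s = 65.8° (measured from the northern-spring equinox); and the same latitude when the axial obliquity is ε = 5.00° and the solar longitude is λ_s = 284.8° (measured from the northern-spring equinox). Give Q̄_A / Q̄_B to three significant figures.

— Configuration A (φ=-1.7°):
Solar declination: sin δ = sin ε · sin λ_s = sin 5.00° × sin 65.8° = 0.07950, so δ = +4.560°.
cos H₀ = −tan(-1.7°) tan(+4.560°) = 0.0024, H₀ = 1.5684 rad.
Bracket: H₀ sin φ sin δ + cos φ cos δ sin H₀ = 1.5684×-0.02967×0.07950 + 0.99956×0.99684×1.00000 = -0.003699 + 0.996401 = 0.992702.
Q̄ = (S₀/π) × [bracket] = (2911/π) × 0.992702 = 919.84 W/m².
— Configuration B (φ=-1.7°):
Solar declination: sin δ = sin ε · sin λ_s = sin 5.00° × sin 284.8° = -0.08426, so δ = -4.834°.
cos H₀ = −tan(-1.7°) tan(-4.834°) = -0.0025, H₀ = 1.5733 rad.
Bracket: H₀ sin φ sin δ + cos φ cos δ sin H₀ = 1.5733×-0.02967×-0.08426 + 0.99956×0.99644×1.00000 = 0.003933 + 0.996002 = 0.999935.
Q̄ = (S₀/π) × [bracket] = (2911/π) × 0.999935 = 926.54 W/m².
Ratio Q̄_A / Q̄_B = 919.84 / 926.54 = 0.9928.

Q̄_A / Q̄_B ≈ 0.993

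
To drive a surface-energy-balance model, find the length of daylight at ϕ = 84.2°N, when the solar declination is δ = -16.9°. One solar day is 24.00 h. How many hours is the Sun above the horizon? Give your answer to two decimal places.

cos h₀ = −tan ϕ · tan δ = 2.9911 ≥ 1, so the Sun never rises (polar night) and h₀ = 0.
Daylight = 2h₀/(2π) × 24.00 h = (0.0000/π) × 24.00 = 0.00 h.

0.00 h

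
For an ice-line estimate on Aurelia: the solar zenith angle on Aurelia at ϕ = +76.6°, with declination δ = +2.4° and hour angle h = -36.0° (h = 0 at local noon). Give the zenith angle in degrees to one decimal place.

θ_z = 76.8°

cos θ_z = sin ϕ sin δ + cos ϕ cos δ cos h = 0.040736 + 0.187324 = 0.228060.
θ_z = arccos(0.228060) = 76.8°.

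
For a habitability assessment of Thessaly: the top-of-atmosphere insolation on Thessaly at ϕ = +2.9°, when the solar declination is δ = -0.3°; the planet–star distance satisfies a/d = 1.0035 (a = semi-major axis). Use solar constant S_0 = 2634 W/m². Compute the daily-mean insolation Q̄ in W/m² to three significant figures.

cos h₀ = −tan(+2.9°) tan(-0.300°) = 0.0003, h₀ = 1.5705 rad.
Bracket: h₀ sin ϕ sin δ + cos ϕ cos δ sin h₀ = 1.5705×0.05059×-0.00524 + 0.99872×0.99999×1.00000 = -0.000416 + 0.998710 = 0.998294.
Inverse-square distance factor (a/d)² = 1.0035² = 1.007012.
Q̄ = (S_0/π) × 1.007012 × [bracket] = (2634/π) × 1.007012 × 0.998294 = 842.9 W/m².

Q̄ ≈ 843 W/m²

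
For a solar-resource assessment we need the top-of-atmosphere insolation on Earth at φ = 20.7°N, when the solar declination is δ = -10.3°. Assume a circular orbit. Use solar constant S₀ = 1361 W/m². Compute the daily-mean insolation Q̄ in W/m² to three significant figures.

Q̄ ≈ 357 W/m²

cos H₀ = −tan(+20.7°) tan(-10.300°) = 0.0687, H₀ = 1.5021 rad.
Bracket: H₀ sin φ sin δ + cos φ cos δ sin H₀ = 1.5021×0.35347×-0.17880 + 0.93544×0.98389×0.99764 = -0.094933 + 0.918198 = 0.823265.
Q̄ = (S₀/π) × [bracket] = (1361/π) × 0.823265 = 356.7 W/m².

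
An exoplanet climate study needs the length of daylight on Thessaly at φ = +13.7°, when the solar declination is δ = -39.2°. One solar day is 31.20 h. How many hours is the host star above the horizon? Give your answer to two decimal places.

13.61 h

cos H₀ = −tan φ · tan δ = −tan(+13.7°) × tan(-39.200°) = 0.1988, so H₀ = 1.3706 rad = 78.53°.
Daylight = 2H₀/(2π) × 31.20 h = (1.3706/π) × 31.20 = 13.61 h.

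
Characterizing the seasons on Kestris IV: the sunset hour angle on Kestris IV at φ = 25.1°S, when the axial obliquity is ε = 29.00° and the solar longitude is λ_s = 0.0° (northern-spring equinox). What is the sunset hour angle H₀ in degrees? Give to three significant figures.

H₀ = 90.0°

Solar declination: sin δ = sin ε · sin λ_s = sin 29.00° × sin 0.0° = 0.00000, so δ = +0.000°.
cos H₀ = −tan φ · tan δ = −tan(-25.1°) × tan(+0.000°) = 0.0000, so H₀ = 1.5708 rad = 90.00°.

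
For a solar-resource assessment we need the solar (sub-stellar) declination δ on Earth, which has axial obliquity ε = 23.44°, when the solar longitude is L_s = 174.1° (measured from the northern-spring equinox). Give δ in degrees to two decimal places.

sin δ = sin ε · sin L_s = sin 23.44° × sin 174.1° = 0.040890.
δ = arcsin(0.040890) = +2.34°.

δ = +2.34°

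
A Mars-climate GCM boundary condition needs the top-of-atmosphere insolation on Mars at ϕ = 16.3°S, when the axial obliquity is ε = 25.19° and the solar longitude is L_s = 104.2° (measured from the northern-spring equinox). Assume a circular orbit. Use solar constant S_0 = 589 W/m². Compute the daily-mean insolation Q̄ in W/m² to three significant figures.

Q̄ ≈ 131 W/m²

Solar declination: sin δ = sin ε · sin L_s = sin 25.19° × sin 104.2° = 0.41262, so δ = +24.369°.
cos h₀ = −tan(-16.3°) tan(+24.369°) = 0.1325, h₀ = 1.4379 rad.
Bracket: h₀ sin ϕ sin δ + cos ϕ cos δ sin h₀ = 1.4379×-0.28067×0.41262 + 0.95981×0.91090×0.99119 = -0.166523 + 0.866588 = 0.700065.
Q̄ = (S_0/π) × [bracket] = (589/π) × 0.700065 = 131.3 W/m².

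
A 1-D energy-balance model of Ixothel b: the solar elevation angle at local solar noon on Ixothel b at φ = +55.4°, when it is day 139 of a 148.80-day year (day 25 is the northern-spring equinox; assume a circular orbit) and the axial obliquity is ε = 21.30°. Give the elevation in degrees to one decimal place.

13.4°

Solar longitude: λ_s = 360° × (139 − 25)/148.80 = 275.806°.
sin δ = sin 21.30° × sin 275.806° = -0.36139, so δ = -21.185°.
At local noon the hour angle is zero, so the zenith angle equals |φ − δ| = |+55.4° − (-21.185°)| = 76.585°.
Elevation = 90° − 76.585° = 13.4°.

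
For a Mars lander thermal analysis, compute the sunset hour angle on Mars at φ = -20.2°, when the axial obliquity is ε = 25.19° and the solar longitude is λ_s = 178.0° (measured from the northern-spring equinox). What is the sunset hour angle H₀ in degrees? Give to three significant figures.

H₀ = 89.7°

Solar declination: sin δ = sin ε · sin λ_s = sin 25.19° × sin 178.0° = 0.01485, so δ = +0.851°.
cos H₀ = −tan φ · tan δ = −tan(-20.2°) × tan(+0.851°) = 0.0055, so H₀ = 1.5653 rad = 89.69°.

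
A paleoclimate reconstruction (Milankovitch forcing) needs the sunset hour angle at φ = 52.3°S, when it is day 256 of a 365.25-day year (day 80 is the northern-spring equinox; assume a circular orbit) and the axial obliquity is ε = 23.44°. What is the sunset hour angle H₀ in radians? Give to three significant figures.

Solar longitude: λ_s = 360° × (256 − 80)/365.25 = 173.470°.
sin δ = sin 23.44° × sin 173.470° = 0.04524, so δ = +2.593°.
cos H₀ = −tan φ · tan δ = −tan(-52.3°) × tan(+2.593°) = 0.0586, so H₀ = 1.5122 rad = 86.64°.

H₀ = 1.51 rad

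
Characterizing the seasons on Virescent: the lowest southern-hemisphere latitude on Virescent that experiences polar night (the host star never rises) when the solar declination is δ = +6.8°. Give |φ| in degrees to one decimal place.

|φ| = 83.2°

Polar night requires cos H₀ = −tan φ tan δ ≥ 1, i.e. tan φ tan δ ≤ −1.
The boundary is |tan φ| · |tan δ| = 1, so |φ| = 90° − |δ| = 90° − 6.8° = 83.2° in the southern hemisphere.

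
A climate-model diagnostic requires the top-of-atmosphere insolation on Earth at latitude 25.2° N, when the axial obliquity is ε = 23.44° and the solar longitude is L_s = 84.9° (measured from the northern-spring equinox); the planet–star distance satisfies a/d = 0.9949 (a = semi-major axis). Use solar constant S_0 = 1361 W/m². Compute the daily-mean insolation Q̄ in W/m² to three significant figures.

Q̄ ≈ 477 W/m²

Solar declination: sin δ = sin ε · sin L_s = sin 23.44° × sin 84.9° = 0.39621, so δ = +23.342°.
cos h₀ = −tan(+25.2°) tan(+23.342°) = -0.2031, h₀ = 1.7753 rad.
Bracket: h₀ sin ϕ sin δ + cos ϕ cos δ sin h₀ = 1.7753×0.42578×0.39621 + 0.90483×0.91816×0.97917 = 0.299490 + 0.813474 = 1.112964.
Inverse-square distance factor (a/d)² = 0.9949² = 0.989826.
Q̄ = (S_0/π) × 0.989826 × [bracket] = (1361/π) × 0.989826 × 1.112964 = 477.3 W/m².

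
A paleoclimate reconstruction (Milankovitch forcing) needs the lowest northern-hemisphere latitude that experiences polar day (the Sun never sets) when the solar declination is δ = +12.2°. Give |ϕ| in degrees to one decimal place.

Polar day requires cos h₀ = −tan ϕ tan δ ≤ −1, i.e. tan ϕ tan δ ≥ 1.
The boundary is |tan ϕ| · |tan δ| = 1, so |ϕ| = 90° − |δ| = 90° − 12.2° = 77.8° in the northern hemisphere.

|ϕ| = 77.8°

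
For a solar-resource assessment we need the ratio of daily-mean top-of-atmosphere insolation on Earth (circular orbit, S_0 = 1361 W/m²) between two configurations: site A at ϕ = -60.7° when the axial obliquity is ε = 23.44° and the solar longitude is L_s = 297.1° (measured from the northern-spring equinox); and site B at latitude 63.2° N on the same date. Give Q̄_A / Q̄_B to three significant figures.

— Configuration A (ϕ=-60.7°):
Solar declination: sin δ = sin ε · sin L_s = sin 23.44° × sin 297.1° = -0.35412, so δ = -20.739°.
cos h₀ = −tan(-60.7°) tan(-20.739°) = -0.6748, h₀ = 2.3114 rad.
Bracket: h₀ sin ϕ sin δ + cos ϕ cos δ sin h₀ = 2.3114×-0.87207×-0.35412 + 0.48938×0.93520×0.73805 = 0.713801 + 0.337782 = 1.051583.
Q̄ = (S_0/π) × [bracket] = (1361/π) × 1.051583 = 455.57 W/m².
— Configuration B (ϕ=+63.2°):
cos h₀ = −tan(+63.2°) tan(-20.739°) = 0.7496, h₀ = 0.7233 rad.
Bracket: h₀ sin ϕ sin δ + cos ϕ cos δ sin h₀ = 0.7233×0.89259×-0.35412 + 0.45088×0.93520×0.66189 = -0.228624 + 0.279095 = 0.050471.
Q̄ = (S_0/π) × [bracket] = (1361/π) × 0.050471 = 21.865 W/m².
Ratio Q̄_A / Q̄_B = 455.57 / 21.865 = 20.84.

Q̄_A / Q̄_B ≈ 20.8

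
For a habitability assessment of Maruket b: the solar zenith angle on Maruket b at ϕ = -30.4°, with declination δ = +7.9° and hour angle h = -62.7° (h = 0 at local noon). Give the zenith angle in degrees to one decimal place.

cos θ_z = sin ϕ sin δ + cos ϕ cos δ cos h = -0.069552 + 0.391837 = 0.322285.
θ_z = arccos(0.322285) = 71.2°.

θ_z = 71.2°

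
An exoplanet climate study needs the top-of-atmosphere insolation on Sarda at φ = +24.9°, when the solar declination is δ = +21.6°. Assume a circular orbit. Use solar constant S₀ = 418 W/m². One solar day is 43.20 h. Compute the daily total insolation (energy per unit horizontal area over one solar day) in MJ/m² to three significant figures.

22.8 MJ/m²

cos H₀ = −tan(+24.9°) tan(+21.600°) = -0.1838, H₀ = 1.7556 rad.
Bracket: H₀ sin φ sin δ + cos φ cos δ sin H₀ = 1.7556×0.42104×0.36812 + 0.90704×0.92978×0.98297 = 0.272106 + 0.828985 = 1.101091.
Q̄ = (S₀/π) × [bracket] = (418/π) × 1.101091 = 146.50 W/m².
Daily total = Q̄ × 43.20 h × 3600 s/h = 146.50 × 43.20 × 3600 / 10⁶ = 22.78 MJ/m².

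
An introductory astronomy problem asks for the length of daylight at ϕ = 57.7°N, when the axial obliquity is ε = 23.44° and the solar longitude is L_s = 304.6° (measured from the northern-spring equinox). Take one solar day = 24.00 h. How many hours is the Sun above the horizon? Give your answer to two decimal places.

Solar declination: sin δ = sin ε · sin L_s = sin 23.44° × sin 304.6° = -0.32743, so δ = -19.113°.
cos h₀ = −tan ϕ · tan δ = −tan(+57.7°) × tan(-19.113°) = 0.5482, so h₀ = 0.9906 rad = 56.76°.
Daylight = 2h₀/(2π) × 24.00 h = (0.9906/π) × 24.00 = 7.57 h.

7.57 h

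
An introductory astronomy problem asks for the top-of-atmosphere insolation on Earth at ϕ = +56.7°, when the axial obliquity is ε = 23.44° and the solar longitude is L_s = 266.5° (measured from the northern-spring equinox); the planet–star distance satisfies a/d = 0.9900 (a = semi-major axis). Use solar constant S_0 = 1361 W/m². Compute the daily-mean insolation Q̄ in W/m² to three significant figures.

Q̄ ≈ 41.0 W/m²

Solar declination: sin δ = sin ε · sin L_s = sin 23.44° × sin 266.5° = -0.39705, so δ = -23.394°.
cos h₀ = −tan(+56.7°) tan(-23.394°) = 0.6586, h₀ = 0.8519 rad.
Bracket: h₀ sin ϕ sin δ + cos ϕ cos δ sin h₀ = 0.8519×0.83581×-0.39705 + 0.54902×0.91780×0.75251 = -0.282710 + 0.379183 = 0.096473.
Inverse-square distance factor (a/d)² = 0.9900² = 0.980100.
Q̄ = (S_0/π) × 0.980100 × [bracket] = (1361/π) × 0.980100 × 0.096473 = 40.96 W/m².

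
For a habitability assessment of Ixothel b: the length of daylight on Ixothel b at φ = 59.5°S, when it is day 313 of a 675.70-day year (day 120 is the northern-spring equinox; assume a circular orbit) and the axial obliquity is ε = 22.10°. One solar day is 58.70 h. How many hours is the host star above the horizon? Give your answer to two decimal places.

15.65 h

Solar longitude: λ_s = 360° × (313 − 120)/675.70 = 102.827°.
sin δ = sin 22.10° × sin 102.827° = 0.36684, so δ = +21.521°.
cos H₀ = −tan φ · tan δ = −tan(-59.5°) × tan(+21.521°) = 0.6694, so H₀ = 0.8374 rad = 47.98°.
Daylight = 2H₀/(2π) × 58.70 h = (0.8374/π) × 58.70 = 15.65 h.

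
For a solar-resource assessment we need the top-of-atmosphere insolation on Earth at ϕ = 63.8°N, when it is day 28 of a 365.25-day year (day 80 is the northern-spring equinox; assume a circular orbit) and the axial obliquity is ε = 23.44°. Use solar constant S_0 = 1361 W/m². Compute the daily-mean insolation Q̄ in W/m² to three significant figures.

Q̄ ≈ 34.1 W/m²

Solar longitude: L_s = 360° × (28 − 80)/365.25 = -51.253°, i.e. -51.253° + 360° = 308.747°.
sin δ = sin 23.44° × sin 308.747° = -0.31024, so δ = -18.074°.
cos h₀ = −tan(+63.8°) tan(-18.074°) = 0.6632, h₀ = 0.8457 rad.
Bracket: h₀ sin ϕ sin δ + cos ϕ cos δ sin h₀ = 0.8457×0.89726×-0.31024 + 0.44151×0.95066×0.74843 = -0.235414 + 0.314135 = 0.078721.
Q̄ = (S_0/π) × [bracket] = (1361/π) × 0.078721 = 34.10 W/m².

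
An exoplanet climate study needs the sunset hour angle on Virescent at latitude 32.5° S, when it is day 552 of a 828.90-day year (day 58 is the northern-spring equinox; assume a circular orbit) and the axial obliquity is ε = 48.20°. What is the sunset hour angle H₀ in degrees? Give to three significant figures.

H₀ = 107°

Solar longitude: λ_s = 360° × (552 − 58)/828.90 = 214.549°.
sin δ = sin 48.20° × sin 214.549° = -0.42277, so δ = -25.010°.
cos H₀ = −tan φ · tan δ = −tan(-32.5°) × tan(-25.010°) = -0.2972, so H₀ = 1.8726 rad = 107.29°.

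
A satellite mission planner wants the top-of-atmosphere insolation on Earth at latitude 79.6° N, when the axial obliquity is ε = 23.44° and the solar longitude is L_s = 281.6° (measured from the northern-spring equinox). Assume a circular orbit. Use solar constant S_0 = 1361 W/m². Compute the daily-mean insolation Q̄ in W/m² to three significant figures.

Solar declination: sin δ = sin ε · sin L_s = sin 23.44° × sin 281.6° = -0.38966, so δ = -22.934°.
cos h₀ = −tan(+79.6°) tan(-22.934°) = 2.3053 ≥ 1 ⇒ polar night, h₀ = 0 and Q̄ = 0.

Q̄ ≈ 0.00 W/m²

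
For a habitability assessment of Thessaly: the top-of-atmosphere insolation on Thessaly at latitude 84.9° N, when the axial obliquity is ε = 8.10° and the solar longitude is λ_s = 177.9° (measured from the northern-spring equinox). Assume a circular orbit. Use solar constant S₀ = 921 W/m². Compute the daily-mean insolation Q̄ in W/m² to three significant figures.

Solar declination: sin δ = sin ε · sin λ_s = sin 8.10° × sin 177.9° = 0.00516, so δ = +0.296°.
cos H₀ = −tan(+84.9°) tan(+0.296°) = -0.0579, H₀ = 1.6287 rad.
Bracket: H₀ sin φ sin δ + cos φ cos δ sin H₀ = 1.6287×0.99604×0.00516 + 0.08889×0.99999×0.99833 = 0.008371 + 0.088741 = 0.097112.
Q̄ = (S₀/π) × [bracket] = (921/π) × 0.097112 = 28.47 W/m².

Q̄ ≈ 28.5 W/m²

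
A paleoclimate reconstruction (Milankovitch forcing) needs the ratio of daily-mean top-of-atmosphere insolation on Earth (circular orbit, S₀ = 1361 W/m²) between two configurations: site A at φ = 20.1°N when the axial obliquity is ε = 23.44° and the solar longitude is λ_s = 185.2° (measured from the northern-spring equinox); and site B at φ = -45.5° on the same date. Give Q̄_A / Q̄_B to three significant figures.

— Configuration A (φ=+20.1°):
Solar declination: sin δ = sin ε · sin λ_s = sin 23.44° × sin 185.2° = -0.03605, so δ = -2.066°.
cos H₀ = −tan(+20.1°) tan(-2.066°) = 0.0132, H₀ = 1.5576 rad.
Bracket: H₀ sin φ sin δ + cos φ cos δ sin H₀ = 1.5576×0.34366×-0.03605 + 0.93909×0.99935×0.99991 = -0.019297 + 0.938395 = 0.919098.
Q̄ = (S₀/π) × [bracket] = (1361/π) × 0.919098 = 398.17 W/m².
— Configuration B (φ=-45.5°):
cos H₀ = −tan(-45.5°) tan(-2.066°) = -0.0367, H₀ = 1.6075 rad.
Bracket: H₀ sin φ sin δ + cos φ cos δ sin H₀ = 1.6075×-0.71325×-0.03605 + 0.70091×0.99935×0.99933 = 0.041333 + 0.699985 = 0.741318.
Q̄ = (S₀/π) × [bracket] = (1361/π) × 0.741318 = 321.15 W/m².
Ratio Q̄_A / Q̄_B = 398.17 / 321.15 = 1.240.

Q̄_A / Q̄_B ≈ 1.24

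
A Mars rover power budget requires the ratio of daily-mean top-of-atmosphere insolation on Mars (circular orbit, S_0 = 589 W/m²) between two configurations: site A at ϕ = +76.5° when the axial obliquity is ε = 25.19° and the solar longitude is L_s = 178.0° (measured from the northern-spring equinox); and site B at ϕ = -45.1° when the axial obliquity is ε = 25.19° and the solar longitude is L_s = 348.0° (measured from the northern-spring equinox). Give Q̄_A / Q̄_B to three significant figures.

— Configuration A (ϕ=+76.5°):
Solar declination: sin δ = sin ε · sin L_s = sin 25.19° × sin 178.0° = 0.01485, so δ = +0.851°.
cos h₀ = −tan(+76.5°) tan(+0.851°) = -0.0619, h₀ = 1.6327 rad.
Bracket: h₀ sin ϕ sin δ + cos ϕ cos δ sin h₀ = 1.6327×0.97237×0.01485 + 0.23345×0.99989×0.99808 = 0.023576 + 0.232976 = 0.256552.
Q̄ = (S_0/π) × [bracket] = (589/π) × 0.256552 = 48.100 W/m².
— Configuration B (ϕ=-45.1°):
Solar declination: sin δ = sin ε · sin L_s = sin 25.19° × sin 348.0° = -0.08849, so δ = -5.077°.
cos h₀ = −tan(-45.1°) tan(-5.077°) = -0.0892, h₀ = 1.6601 rad.
Bracket: h₀ sin ϕ sin δ + cos ϕ cos δ sin h₀ = 1.6601×-0.70834×-0.08849 + 0.70587×0.99608×0.99602 = 0.104057 + 0.700305 = 0.804362.
Q̄ = (S_0/π) × [bracket] = (589/π) × 0.804362 = 150.81 W/m².
Ratio Q̄_A / Q̄_B = 48.100 / 150.81 = 0.3189.

Q̄_A / Q̄_B ≈ 0.319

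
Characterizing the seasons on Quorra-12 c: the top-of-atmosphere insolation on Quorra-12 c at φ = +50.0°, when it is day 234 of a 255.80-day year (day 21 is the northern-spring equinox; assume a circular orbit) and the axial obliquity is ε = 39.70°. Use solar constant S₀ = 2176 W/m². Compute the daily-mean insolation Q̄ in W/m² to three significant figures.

Solar longitude: λ_s = 360° × (234 − 21)/255.80 = 299.765°.
sin δ = sin 39.70° × sin 299.765° = -0.55449, so δ = -33.676°.
cos H₀ = −tan(+50.0°) tan(-33.676°) = 0.7941, H₀ = 0.6533 rad.
Bracket: H₀ sin φ sin δ + cos φ cos δ sin H₀ = 0.6533×0.76604×-0.55449 + 0.64279×0.83219×0.60782 = -0.277497 + 0.325137 = 0.047640.
Q̄ = (S₀/π) × [bracket] = (2176/π) × 0.047640 = 33.00 W/m².

Q̄ ≈ 33.0 W/m²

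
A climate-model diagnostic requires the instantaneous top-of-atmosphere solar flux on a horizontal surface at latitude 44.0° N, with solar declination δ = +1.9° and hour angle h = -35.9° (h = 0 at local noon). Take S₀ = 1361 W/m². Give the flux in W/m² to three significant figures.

cos θ_z = sin φ sin δ + cos φ cos δ cos h = 0.023032 + 0.582375 = 0.605407.
Flux = S₀ · cos θ_z = 1361 × 0.605407 = 824.0 W/m².

824 W/m²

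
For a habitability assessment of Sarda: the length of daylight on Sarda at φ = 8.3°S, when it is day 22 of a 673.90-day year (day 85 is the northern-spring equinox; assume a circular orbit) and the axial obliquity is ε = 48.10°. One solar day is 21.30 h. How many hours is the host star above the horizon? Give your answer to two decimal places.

Solar longitude: λ_s = 360° × (22 − 85)/673.90 = -33.655°, i.e. -33.655° + 360° = 326.345°.
sin δ = sin 48.10° × sin 326.345° = -0.41249, so δ = -24.361°.
cos H₀ = −tan φ · tan δ = −tan(-8.3°) × tan(-24.361°) = -0.0661, so H₀ = 1.6369 rad = 93.79°.
Daylight = 2H₀/(2π) × 21.30 h = (1.6369/π) × 21.30 = 11.10 h.

11.10 h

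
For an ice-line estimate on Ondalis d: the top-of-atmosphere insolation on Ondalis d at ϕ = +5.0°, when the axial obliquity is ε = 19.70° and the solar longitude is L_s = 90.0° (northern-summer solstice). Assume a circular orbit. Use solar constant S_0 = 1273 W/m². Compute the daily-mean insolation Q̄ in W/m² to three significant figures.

Solar declination: sin δ = sin ε · sin L_s = sin 19.70° × sin 90.0° = 0.33710, so δ = +19.700°.
cos h₀ = −tan(+5.0°) tan(+19.700°) = -0.0313, h₀ = 1.6021 rad.
Bracket: h₀ sin ϕ sin δ + cos ϕ cos δ sin h₀ = 1.6021×0.08716×0.33710 + 0.99619×0.94147×0.99951 = 0.047072 + 0.937423 = 0.984495.
Q̄ = (S_0/π) × [bracket] = (1273/π) × 0.984495 = 398.9 W/m².

Q̄ ≈ 399 W/m²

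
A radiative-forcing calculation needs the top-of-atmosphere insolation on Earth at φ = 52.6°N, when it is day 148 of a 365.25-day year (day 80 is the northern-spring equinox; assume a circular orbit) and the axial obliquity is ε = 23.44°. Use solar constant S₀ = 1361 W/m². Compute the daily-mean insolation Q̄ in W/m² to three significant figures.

Q̄ ≈ 476 W/m²

Solar longitude: λ_s = 360° × (148 − 80)/365.25 = 67.023°.
sin δ = sin 23.44° × sin 67.023° = 0.36623, so δ = +21.483°.
cos H₀ = −tan(+52.6°) tan(+21.483°) = -0.5148, H₀ = 2.1115 rad.
Bracket: H₀ sin φ sin δ + cos φ cos δ sin H₀ = 2.1115×0.79441×0.36623 + 0.60738×0.93053×0.85733 = 0.614313 + 0.484550 = 1.098863.
Q̄ = (S₀/π) × [bracket] = (1361/π) × 1.098863 = 476.0 W/m².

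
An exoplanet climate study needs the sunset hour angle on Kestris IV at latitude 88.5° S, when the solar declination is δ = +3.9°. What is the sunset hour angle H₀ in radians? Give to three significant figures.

H₀ = 0.00 rad

cos H₀ = −tan φ · tan δ = 2.6034 ≥ 1, so the host star never rises (polar night) and H₀ = 0.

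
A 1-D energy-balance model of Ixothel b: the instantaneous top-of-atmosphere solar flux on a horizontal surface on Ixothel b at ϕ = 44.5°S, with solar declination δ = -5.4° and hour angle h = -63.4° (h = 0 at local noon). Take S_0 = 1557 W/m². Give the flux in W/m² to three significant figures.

598 W/m²

cos θ_z = sin ϕ sin δ + cos ϕ cos δ cos h = 0.065961 + 0.317947 = 0.383908.
Flux = S_0 · cos θ_z = 1557 × 0.383908 = 597.7 W/m².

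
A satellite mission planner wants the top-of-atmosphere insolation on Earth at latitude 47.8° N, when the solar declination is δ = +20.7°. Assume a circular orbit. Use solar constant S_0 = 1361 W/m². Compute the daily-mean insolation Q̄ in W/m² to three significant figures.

Q̄ ≈ 474 W/m²

cos h₀ = −tan(+47.8°) tan(+20.700°) = -0.4167, h₀ = 2.0006 rad.
Bracket: h₀ sin ϕ sin δ + cos ϕ cos δ sin h₀ = 2.0006×0.74080×0.35347 + 0.67172×0.93544×0.90903 = 0.523858 + 0.571192 = 1.095050.
Q̄ = (S_0/π) × [bracket] = (1361/π) × 1.095050 = 474.4 W/m².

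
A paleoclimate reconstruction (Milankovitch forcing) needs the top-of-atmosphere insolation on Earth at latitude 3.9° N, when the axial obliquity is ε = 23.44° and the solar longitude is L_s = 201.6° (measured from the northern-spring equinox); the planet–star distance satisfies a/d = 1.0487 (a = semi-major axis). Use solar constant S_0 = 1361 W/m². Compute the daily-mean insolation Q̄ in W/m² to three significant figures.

Q̄ ≈ 463 W/m²

Solar declination: sin δ = sin ε · sin L_s = sin 23.44° × sin 201.6° = -0.14644, so δ = -8.420°.
cos h₀ = −tan(+3.9°) tan(-8.420°) = 0.0101, h₀ = 1.5607 rad.
Bracket: h₀ sin ϕ sin δ + cos ϕ cos δ sin h₀ = 1.5607×0.06802×-0.14644 + 0.99768×0.98922×0.99995 = -0.015546 + 0.986876 = 0.971330.
Inverse-square distance factor (a/d)² = 1.0487² = 1.099772.
Q̄ = (S_0/π) × 1.099772 × [bracket] = (1361/π) × 1.099772 × 0.971330 = 462.8 W/m².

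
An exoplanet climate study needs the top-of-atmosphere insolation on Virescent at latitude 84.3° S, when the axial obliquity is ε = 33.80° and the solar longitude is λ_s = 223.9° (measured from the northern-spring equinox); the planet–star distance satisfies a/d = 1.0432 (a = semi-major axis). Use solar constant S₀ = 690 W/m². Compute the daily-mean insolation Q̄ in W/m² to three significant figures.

Q̄ ≈ 288 W/m²

Solar declination: sin δ = sin ε · sin λ_s = sin 33.80° × sin 223.9° = -0.38574, so δ = -22.689°.
cos H₀ = −tan(-84.3°) tan(-22.689°) = -4.1888 ≤ −1 ⇒ polar day, H₀ = π.
Bracket: H₀ sin φ sin δ + cos φ cos δ sin H₀ = 3.1416×-0.99506×-0.38574 + 0.09932×0.92261×0.00000 = 1.205854 + 0.000000 = 1.205854.
Inverse-square distance factor (a/d)² = 1.0432² = 1.088266.
Q̄ = (S₀/π) × 1.088266 × [bracket] = (690/π) × 1.088266 × 1.205854 = 288.2 W/m².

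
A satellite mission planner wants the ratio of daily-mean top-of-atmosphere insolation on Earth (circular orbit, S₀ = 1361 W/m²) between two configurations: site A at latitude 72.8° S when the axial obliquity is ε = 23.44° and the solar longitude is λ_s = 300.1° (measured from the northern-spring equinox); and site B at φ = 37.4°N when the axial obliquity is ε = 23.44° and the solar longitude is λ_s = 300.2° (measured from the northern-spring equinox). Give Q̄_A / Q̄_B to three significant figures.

— Configuration A (φ=-72.8°):
Solar declination: sin δ = sin ε · sin λ_s = sin 23.44° × sin 300.1° = -0.34415, so δ = -20.130°.
cos H₀ = −tan(-72.8°) tan(-20.130°) = -1.1841 ≤ −1 ⇒ polar day, H₀ = π.
Bracket: H₀ sin φ sin δ + cos φ cos δ sin H₀ = 3.1416×-0.95528×-0.34415 + 0.29571×0.93892×0.00000 = 1.032831 + 0.000000 = 1.032831.
Q̄ = (S₀/π) × [bracket] = (1361/π) × 1.032831 = 447.44 W/m².
— Configuration B (φ=+37.4°):
Solar declination: sin δ = sin ε · sin λ_s = sin 23.44° × sin 300.2° = -0.34380, so δ = -20.108°.
cos H₀ = −tan(+37.4°) tan(-20.108°) = 0.2799, H₀ = 1.2871 rad.
Bracket: H₀ sin φ sin δ + cos φ cos δ sin H₀ = 1.2871×0.60738×-0.34380 + 0.79441×0.93904×0.96002 = -0.268769 + 0.716158 = 0.447389.
Q̄ = (S₀/π) × [bracket] = (1361/π) × 0.447389 = 193.82 W/m².
Ratio Q̄_A / Q̄_B = 447.44 / 193.82 = 2.309.

Q̄_A / Q̄_B ≈ 2.31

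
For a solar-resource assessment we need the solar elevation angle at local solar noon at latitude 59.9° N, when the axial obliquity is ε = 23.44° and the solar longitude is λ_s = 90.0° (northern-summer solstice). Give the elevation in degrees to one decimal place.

Solar declination: sin δ = sin ε · sin λ_s = sin 23.44° × sin 90.0° = 0.39779, so δ = +23.440°.
At local noon the hour angle is zero, so the zenith angle equals |φ − δ| = |+59.9° − (+23.440°)| = 36.460°.
Elevation = 90° − 36.460° = 53.5°.

53.5°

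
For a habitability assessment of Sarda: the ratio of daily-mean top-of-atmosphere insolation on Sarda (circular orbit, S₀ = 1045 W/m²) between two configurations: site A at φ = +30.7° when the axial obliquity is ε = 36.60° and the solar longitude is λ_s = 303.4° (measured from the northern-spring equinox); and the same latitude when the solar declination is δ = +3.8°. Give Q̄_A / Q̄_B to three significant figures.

Q̄_A / Q̄_B ≈ 0.428

— Configuration A (φ=+30.7°):
Solar declination: sin δ = sin ε · sin λ_s = sin 36.60° × sin 303.4° = -0.49776, so δ = -29.852°.
cos H₀ = −tan(+30.7°) tan(-29.852°) = 0.3408, H₀ = 1.2231 rad.
Bracket: H₀ sin φ sin δ + cos φ cos δ sin H₀ = 1.2231×0.51054×-0.49776 + 0.85985×0.86732×0.94015 = -0.310822 + 0.701131 = 0.390309.
Q̄ = (S₀/π) × [bracket] = (1045/π) × 0.390309 = 129.83 W/m².
— Configuration B (φ=+30.7°):
cos H₀ = −tan(+30.7°) tan(+3.800°) = -0.0394, H₀ = 1.6102 rad.
Bracket: H₀ sin φ sin δ + cos φ cos δ sin H₀ = 1.6102×0.51054×0.06627 + 0.85985×0.99780×0.99922 = 0.054479 + 0.857289 = 0.911768.
Q̄ = (S₀/π) × [bracket] = (1045/π) × 0.911768 = 303.28 W/m².
Ratio Q̄_A / Q̄_B = 129.83 / 303.28 = 0.4281.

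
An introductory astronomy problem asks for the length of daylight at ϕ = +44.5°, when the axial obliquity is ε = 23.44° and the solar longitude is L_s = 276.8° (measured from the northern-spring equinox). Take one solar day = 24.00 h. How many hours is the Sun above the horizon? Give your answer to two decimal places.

Solar declination: sin δ = sin ε · sin L_s = sin 23.44° × sin 276.8° = -0.39499, so δ = -23.265°.
cos h₀ = −tan ϕ · tan δ = −tan(+44.5°) × tan(-23.265°) = 0.4225, so h₀ = 1.1346 rad = 65.01°.
Daylight = 2h₀/(2π) × 24.00 h = (1.1346/π) × 24.00 = 8.67 h.

8.67 h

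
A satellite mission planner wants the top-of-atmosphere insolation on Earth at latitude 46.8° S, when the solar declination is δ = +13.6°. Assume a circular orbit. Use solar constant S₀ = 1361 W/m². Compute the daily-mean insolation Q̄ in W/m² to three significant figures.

Q̄ ≈ 181 W/m²

cos H₀ = −tan(-46.8°) tan(+13.600°) = 0.2576, H₀ = 1.3102 rad.
Bracket: H₀ sin φ sin δ + cos φ cos δ sin H₀ = 1.3102×-0.72897×0.23514 + 0.68455×0.97196×0.96625 = -0.224581 + 0.642899 = 0.418318.
Q̄ = (S₀/π) × [bracket] = (1361/π) × 0.418318 = 181.2 W/m².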